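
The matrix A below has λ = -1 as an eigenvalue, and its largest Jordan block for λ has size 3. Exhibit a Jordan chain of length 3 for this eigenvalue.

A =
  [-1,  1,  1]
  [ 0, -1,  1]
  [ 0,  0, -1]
A Jordan chain for λ = -1 of length 3:
v_1 = (1, 0, 0)ᵀ
v_2 = (1, 1, 0)ᵀ
v_3 = (0, 0, 1)ᵀ

Let N = A − (-1)·I. We want v_3 with N^3 v_3 = 0 but N^2 v_3 ≠ 0; then v_{j-1} := N · v_j for j = 3, …, 2.

Pick v_3 = (0, 0, 1)ᵀ.
Then v_2 = N · v_3 = (1, 1, 0)ᵀ.
Then v_1 = N · v_2 = (1, 0, 0)ᵀ.

Sanity check: (A − (-1)·I) v_1 = (0, 0, 0)ᵀ = 0. ✓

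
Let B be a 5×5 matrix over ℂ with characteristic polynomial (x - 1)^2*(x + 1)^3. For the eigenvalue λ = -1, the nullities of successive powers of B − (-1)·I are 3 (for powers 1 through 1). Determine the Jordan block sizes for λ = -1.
Block sizes for λ = -1: [1, 1, 1]

From the dimensions of kernels of powers, the number of Jordan blocks of size at least j is d_j − d_{j−1} where d_j = dim ker(N^j) (with d_0 = 0). Computing the differences gives [3].
The number of blocks of size exactly k is (#blocks of size ≥ k) − (#blocks of size ≥ k + 1), so the partition is: 3 block(s) of size 1.
In nonincreasing order the block sizes are [1, 1, 1].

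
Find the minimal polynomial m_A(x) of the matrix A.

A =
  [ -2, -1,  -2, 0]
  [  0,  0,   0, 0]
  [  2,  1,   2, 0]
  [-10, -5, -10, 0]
x^2

The characteristic polynomial is χ_A(x) = x^4, so the eigenvalues are known. The minimal polynomial is
  m_A(x) = Π_λ (x − λ)^{k_λ}
where k_λ is the size of the *largest* Jordan block for λ (equivalently, the smallest k with (A − λI)^k v = 0 for every generalised eigenvector v of λ).

  λ = 0: largest Jordan block has size 2, contributing (x − 0)^2

So m_A(x) = x^2 = x^2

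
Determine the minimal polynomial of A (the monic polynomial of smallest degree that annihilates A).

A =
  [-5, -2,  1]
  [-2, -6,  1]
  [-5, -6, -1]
x^3 + 12*x^2 + 48*x + 64

The characteristic polynomial is χ_A(x) = (x + 4)^3, so the eigenvalues are known. The minimal polynomial is
  m_A(x) = Π_λ (x − λ)^{k_λ}
where k_λ is the size of the *largest* Jordan block for λ (equivalently, the smallest k with (A − λI)^k v = 0 for every generalised eigenvector v of λ).

  λ = -4: largest Jordan block has size 3, contributing (x + 4)^3

So m_A(x) = (x + 4)^3 = x^3 + 12*x^2 + 48*x + 64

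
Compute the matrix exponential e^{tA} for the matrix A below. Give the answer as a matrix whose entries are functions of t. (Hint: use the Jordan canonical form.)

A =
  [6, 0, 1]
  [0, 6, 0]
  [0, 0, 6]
e^{tA} =
  [exp(6*t), 0, t*exp(6*t)]
  [0, exp(6*t), 0]
  [0, 0, exp(6*t)]

Strategy: write A = P · J · P⁻¹ where J is a Jordan canonical form, so e^{tA} = P · e^{tJ} · P⁻¹, and e^{tJ} can be computed block-by-block.

A has Jordan form
J =
  [6, 1, 0]
  [0, 6, 0]
  [0, 0, 6]
(up to reordering of blocks).

Per-block formulas:
  For a 2×2 Jordan block J_2(6): exp(t · J_2(6)) = e^(6t)·(I + t·N), where N is the 2×2 nilpotent shift.
  For a 1×1 block at λ = 6: exp(t · [6]) = [e^(6t)].

After assembling e^{tJ} and conjugating by P, we get:

e^{tA} =
  [exp(6*t), 0, t*exp(6*t)]
  [0, exp(6*t), 0]
  [0, 0, exp(6*t)]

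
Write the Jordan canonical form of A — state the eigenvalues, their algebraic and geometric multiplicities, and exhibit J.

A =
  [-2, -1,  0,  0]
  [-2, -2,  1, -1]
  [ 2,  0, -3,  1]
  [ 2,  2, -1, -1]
J_3(-2) ⊕ J_1(-2)

The characteristic polynomial is
  det(x·I − A) = x^4 + 8*x^3 + 24*x^2 + 32*x + 16 = (x + 2)^4

Eigenvalues and multiplicities (the geometric multiplicity of λ is n − rank(A − λI), which equals the number of Jordan blocks for λ):
  λ = -2: algebraic multiplicity = 4, geometric multiplicity = 2

Determining the block sizes for each eigenvalue:
  λ = -2: with am = 4 and gm = 2, the partition is not yet determined (e.g. several partitions of 4 into 2 parts exist). Let N = A − (-2)·I. Computing rank(N^1) = 2, rank(N^2) = 1, rank(N^3) = 0; the number of blocks of size ≥ j is rank(N^{j−1}) − rank(N^j), giving [2, 1, 1]. So we have 1 block(s) of size 3, 1 block(s) of size 1 → block sizes [3, 1]

Assembling the blocks gives a Jordan form
J =
  [-2,  1,  0,  0]
  [ 0, -2,  1,  0]
  [ 0,  0, -2,  0]
  [ 0,  0,  0, -2]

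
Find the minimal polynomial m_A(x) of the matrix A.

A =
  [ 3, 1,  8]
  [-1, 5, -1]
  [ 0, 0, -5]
x^3 - 3*x^2 - 24*x + 80

The characteristic polynomial is χ_A(x) = (x - 4)^2*(x + 5), so the eigenvalues are known. The minimal polynomial is
  m_A(x) = Π_λ (x − λ)^{k_λ}
where k_λ is the size of the *largest* Jordan block for λ (equivalently, the smallest k with (A − λI)^k v = 0 for every generalised eigenvector v of λ).

  λ = -5: largest Jordan block has size 1, contributing (x + 5)
  λ = 4: largest Jordan block has size 2, contributing (x − 4)^2

So m_A(x) = (x - 4)^2*(x + 5) = x^3 - 3*x^2 - 24*x + 80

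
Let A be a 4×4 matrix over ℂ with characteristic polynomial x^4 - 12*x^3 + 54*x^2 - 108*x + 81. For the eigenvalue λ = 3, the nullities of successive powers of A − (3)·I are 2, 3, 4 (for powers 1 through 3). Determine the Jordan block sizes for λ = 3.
Block sizes for λ = 3: [3, 1]

From the dimensions of kernels of powers, the number of Jordan blocks of size at least j is d_j − d_{j−1} where d_j = dim ker(N^j) (with d_0 = 0). Computing the differences gives [2, 1, 1].
The number of blocks of size exactly k is (#blocks of size ≥ k) − (#blocks of size ≥ k + 1), so the partition is: 1 block(s) of size 1, 1 block(s) of size 3.
In nonincreasing order the block sizes are [3, 1].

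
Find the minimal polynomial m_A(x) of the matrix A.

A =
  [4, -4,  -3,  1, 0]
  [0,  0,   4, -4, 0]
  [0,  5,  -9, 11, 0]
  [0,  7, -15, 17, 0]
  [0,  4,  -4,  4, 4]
x^4 - 12*x^3 + 52*x^2 - 96*x + 64

The characteristic polynomial is χ_A(x) = (x - 4)^3*(x - 2)^2, so the eigenvalues are known. The minimal polynomial is
  m_A(x) = Π_λ (x − λ)^{k_λ}
where k_λ is the size of the *largest* Jordan block for λ (equivalently, the smallest k with (A − λI)^k v = 0 for every generalised eigenvector v of λ).

  λ = 2: largest Jordan block has size 2, contributing (x − 2)^2
  λ = 4: largest Jordan block has size 2, contributing (x − 4)^2

So m_A(x) = (x - 4)^2*(x - 2)^2 = x^4 - 12*x^3 + 52*x^2 - 96*x + 64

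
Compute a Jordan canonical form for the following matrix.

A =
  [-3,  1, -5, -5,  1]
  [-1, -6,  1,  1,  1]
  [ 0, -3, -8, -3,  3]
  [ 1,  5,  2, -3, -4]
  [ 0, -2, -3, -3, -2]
J_3(-5) ⊕ J_1(-5) ⊕ J_1(-2)

The characteristic polynomial is
  det(x·I − A) = x^5 + 22*x^4 + 190*x^3 + 800*x^2 + 1625*x + 1250 = (x + 2)*(x + 5)^4

Eigenvalues and multiplicities (the geometric multiplicity of λ is n − rank(A − λI), which equals the number of Jordan blocks for λ):
  λ = -5: algebraic multiplicity = 4, geometric multiplicity = 2
  λ = -2: algebraic multiplicity = 1, geometric multiplicity = 1

Determining the block sizes for each eigenvalue:
  λ = -5: with am = 4 and gm = 2, the partition is not yet determined (e.g. several partitions of 4 into 2 parts exist). Let N = A − (-5)·I. Computing rank(N^1) = 3, rank(N^2) = 2, rank(N^3) = 1; the number of blocks of size ≥ j is rank(N^{j−1}) − rank(N^j), giving [2, 1, 1]. So we have 1 block(s) of size 3, 1 block(s) of size 1 → block sizes [3, 1]
  λ = -2: one block (gm = 1), so the single block has size am = 1 → block sizes [1]

Assembling the blocks gives a Jordan form
J =
  [-5,  1,  0,  0,  0]
  [ 0, -5,  1,  0,  0]
  [ 0,  0, -5,  0,  0]
  [ 0,  0,  0, -5,  0]
  [ 0,  0,  0,  0, -2]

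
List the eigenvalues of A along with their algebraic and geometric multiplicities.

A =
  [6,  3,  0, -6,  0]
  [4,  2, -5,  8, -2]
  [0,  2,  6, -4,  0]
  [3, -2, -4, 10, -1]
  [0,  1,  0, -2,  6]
λ = 6: alg = 5, geom = 2

Step 1 — factor the characteristic polynomial to read off the algebraic multiplicities:
  χ_A(x) = (x - 6)^5

Step 2 — compute geometric multiplicities via the rank-nullity identity g(λ) = n − rank(A − λI):
  rank(A − (6)·I) = 3, so dim ker(A − (6)·I) = n − 3 = 2

Summary:
  λ = 6: algebraic multiplicity = 5, geometric multiplicity = 2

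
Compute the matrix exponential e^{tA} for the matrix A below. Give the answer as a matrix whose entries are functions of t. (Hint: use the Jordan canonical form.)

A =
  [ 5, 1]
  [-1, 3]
e^{tA} =
  [t*exp(4*t) + exp(4*t), t*exp(4*t)]
  [-t*exp(4*t), -t*exp(4*t) + exp(4*t)]

Strategy: write A = P · J · P⁻¹ where J is a Jordan canonical form, so e^{tA} = P · e^{tJ} · P⁻¹, and e^{tJ} can be computed block-by-block.

A has Jordan form
J =
  [4, 1]
  [0, 4]
(up to reordering of blocks).

Per-block formulas:
  For a 2×2 Jordan block J_2(4): exp(t · J_2(4)) = e^(4t)·(I + t·N), where N is the 2×2 nilpotent shift.

After assembling e^{tJ} and conjugating by P, we get:

e^{tA} =
  [t*exp(4*t) + exp(4*t), t*exp(4*t)]
  [-t*exp(4*t), -t*exp(4*t) + exp(4*t)]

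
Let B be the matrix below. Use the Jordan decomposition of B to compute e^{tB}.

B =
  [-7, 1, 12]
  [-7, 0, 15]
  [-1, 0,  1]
e^{tB} =
  [3*t^2*exp(-2*t) - 5*t*exp(-2*t) + exp(-2*t), -3*t^2*exp(-2*t)/2 + t*exp(-2*t), -9*t^2*exp(-2*t)/2 + 12*t*exp(-2*t)]
  [3*t^2*exp(-2*t) - 7*t*exp(-2*t), -3*t^2*exp(-2*t)/2 + 2*t*exp(-2*t) + exp(-2*t), -9*t^2*exp(-2*t)/2 + 15*t*exp(-2*t)]
  [t^2*exp(-2*t) - t*exp(-2*t), -t^2*exp(-2*t)/2, -3*t^2*exp(-2*t)/2 + 3*t*exp(-2*t) + exp(-2*t)]

Strategy: write B = P · J · P⁻¹ where J is a Jordan canonical form, so e^{tB} = P · e^{tJ} · P⁻¹, and e^{tJ} can be computed block-by-block.

B has Jordan form
J =
  [-2,  1,  0]
  [ 0, -2,  1]
  [ 0,  0, -2]
(up to reordering of blocks).

Per-block formulas:
  For a 3×3 Jordan block J_3(-2): exp(t · J_3(-2)) = e^(-2t)·(I + t·N + (t^2/2)·N^2), where N is the 3×3 nilpotent shift.

After assembling e^{tJ} and conjugating by P, we get:

e^{tB} =
  [3*t^2*exp(-2*t) - 5*t*exp(-2*t) + exp(-2*t), -3*t^2*exp(-2*t)/2 + t*exp(-2*t), -9*t^2*exp(-2*t)/2 + 12*t*exp(-2*t)]
  [3*t^2*exp(-2*t) - 7*t*exp(-2*t), -3*t^2*exp(-2*t)/2 + 2*t*exp(-2*t) + exp(-2*t), -9*t^2*exp(-2*t)/2 + 15*t*exp(-2*t)]
  [t^2*exp(-2*t) - t*exp(-2*t), -t^2*exp(-2*t)/2, -3*t^2*exp(-2*t)/2 + 3*t*exp(-2*t) + exp(-2*t)]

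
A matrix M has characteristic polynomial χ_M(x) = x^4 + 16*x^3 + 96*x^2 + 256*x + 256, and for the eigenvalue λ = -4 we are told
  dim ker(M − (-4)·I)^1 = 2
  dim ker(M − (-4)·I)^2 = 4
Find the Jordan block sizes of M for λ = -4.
Block sizes for λ = -4: [2, 2]

From the dimensions of kernels of powers, the number of Jordan blocks of size at least j is d_j − d_{j−1} where d_j = dim ker(N^j) (with d_0 = 0). Computing the differences gives [2, 2].
The number of blocks of size exactly k is (#blocks of size ≥ k) − (#blocks of size ≥ k + 1), so the partition is: 2 block(s) of size 2.
In nonincreasing order the block sizes are [2, 2].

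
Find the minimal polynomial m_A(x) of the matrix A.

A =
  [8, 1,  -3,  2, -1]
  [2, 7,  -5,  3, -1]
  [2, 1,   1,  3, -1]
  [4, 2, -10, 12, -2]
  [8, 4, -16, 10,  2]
x^2 - 12*x + 36

The characteristic polynomial is χ_A(x) = (x - 6)^5, so the eigenvalues are known. The minimal polynomial is
  m_A(x) = Π_λ (x − λ)^{k_λ}
where k_λ is the size of the *largest* Jordan block for λ (equivalently, the smallest k with (A − λI)^k v = 0 for every generalised eigenvector v of λ).

  λ = 6: largest Jordan block has size 2, contributing (x − 6)^2

So m_A(x) = (x - 6)^2 = x^2 - 12*x + 36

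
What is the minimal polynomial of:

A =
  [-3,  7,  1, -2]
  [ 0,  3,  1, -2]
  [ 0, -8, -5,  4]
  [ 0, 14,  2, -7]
x^3 + 9*x^2 + 27*x + 27

The characteristic polynomial is χ_A(x) = (x + 3)^4, so the eigenvalues are known. The minimal polynomial is
  m_A(x) = Π_λ (x − λ)^{k_λ}
where k_λ is the size of the *largest* Jordan block for λ (equivalently, the smallest k with (A − λI)^k v = 0 for every generalised eigenvector v of λ).

  λ = -3: largest Jordan block has size 3, contributing (x + 3)^3

So m_A(x) = (x + 3)^3 = x^3 + 9*x^2 + 27*x + 27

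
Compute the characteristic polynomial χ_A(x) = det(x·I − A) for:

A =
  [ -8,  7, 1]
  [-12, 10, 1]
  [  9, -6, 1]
x^3 - 3*x^2 + 3*x - 1

Expanding det(x·I − A) (e.g. by cofactor expansion or by noting that A is similar to its Jordan form J, which has the same characteristic polynomial as A) gives
  χ_A(x) = x^3 - 3*x^2 + 3*x - 1
which factors as (x - 1)^3. The eigenvalues (with algebraic multiplicities) are λ = 1 with multiplicity 3.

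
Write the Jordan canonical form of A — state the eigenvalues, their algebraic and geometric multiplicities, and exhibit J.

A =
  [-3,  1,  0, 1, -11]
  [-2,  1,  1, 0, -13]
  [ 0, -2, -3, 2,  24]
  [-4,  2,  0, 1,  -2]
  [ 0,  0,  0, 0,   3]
J_3(-1) ⊕ J_1(-1) ⊕ J_1(3)

The characteristic polynomial is
  det(x·I − A) = x^5 + x^4 - 6*x^3 - 14*x^2 - 11*x - 3 = (x - 3)*(x + 1)^4

Eigenvalues and multiplicities (the geometric multiplicity of λ is n − rank(A − λI), which equals the number of Jordan blocks for λ):
  λ = -1: algebraic multiplicity = 4, geometric multiplicity = 2
  λ = 3: algebraic multiplicity = 1, geometric multiplicity = 1

Determining the block sizes for each eigenvalue:
  λ = -1: with am = 4 and gm = 2, the partition is not yet determined (e.g. several partitions of 4 into 2 parts exist). Let N = A − (-1)·I. Computing rank(N^1) = 3, rank(N^2) = 2, rank(N^3) = 1; the number of blocks of size ≥ j is rank(N^{j−1}) − rank(N^j), giving [2, 1, 1]. So we have 1 block(s) of size 3, 1 block(s) of size 1 → block sizes [3, 1]
  λ = 3: one block (gm = 1), so the single block has size am = 1 → block sizes [1]

Assembling the blocks gives a Jordan form
J =
  [-1,  1,  0,  0, 0]
  [ 0, -1,  1,  0, 0]
  [ 0,  0, -1,  0, 0]
  [ 0,  0,  0, -1, 0]
  [ 0,  0,  0,  0, 3]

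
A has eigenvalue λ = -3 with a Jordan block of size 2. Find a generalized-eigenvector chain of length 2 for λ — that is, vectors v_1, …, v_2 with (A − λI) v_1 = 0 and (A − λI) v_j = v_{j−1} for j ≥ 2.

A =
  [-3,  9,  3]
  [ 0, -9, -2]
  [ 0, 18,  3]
A Jordan chain for λ = -3 of length 2:
v_1 = (9, -6, 18)ᵀ
v_2 = (0, 1, 0)ᵀ

Let N = A − (-3)·I. We want v_2 with N^2 v_2 = 0 but N^1 v_2 ≠ 0; then v_{j-1} := N · v_j for j = 2, …, 2.

Pick v_2 = (0, 1, 0)ᵀ.
Then v_1 = N · v_2 = (9, -6, 18)ᵀ.

Sanity check: (A − (-3)·I) v_1 = (0, 0, 0)ᵀ = 0. ✓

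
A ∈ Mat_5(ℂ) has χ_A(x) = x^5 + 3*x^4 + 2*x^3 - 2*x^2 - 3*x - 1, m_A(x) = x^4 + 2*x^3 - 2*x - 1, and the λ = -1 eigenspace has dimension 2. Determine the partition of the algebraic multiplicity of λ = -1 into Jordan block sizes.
Block sizes for λ = -1: [3, 1]

Step 1 — from the characteristic polynomial, algebraic multiplicity of λ = -1 is 4. From dim ker(A − (-1)·I) = 2, there are exactly 2 Jordan blocks for λ = -1.
Step 2 — from the minimal polynomial, the factor (x + 1)^3 tells us the largest block for λ = -1 has size 3.
Step 3 — with total size 4, 2 blocks, and largest block 3, the block sizes (in nonincreasing order) are [3, 1].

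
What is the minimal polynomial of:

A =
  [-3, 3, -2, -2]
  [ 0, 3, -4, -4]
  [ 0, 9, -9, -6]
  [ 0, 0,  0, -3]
x^2 + 6*x + 9

The characteristic polynomial is χ_A(x) = (x + 3)^4, so the eigenvalues are known. The minimal polynomial is
  m_A(x) = Π_λ (x − λ)^{k_λ}
where k_λ is the size of the *largest* Jordan block for λ (equivalently, the smallest k with (A − λI)^k v = 0 for every generalised eigenvector v of λ).

  λ = -3: largest Jordan block has size 2, contributing (x + 3)^2

So m_A(x) = (x + 3)^2 = x^2 + 6*x + 9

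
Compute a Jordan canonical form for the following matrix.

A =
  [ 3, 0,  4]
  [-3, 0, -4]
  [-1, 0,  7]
J_1(0) ⊕ J_2(5)

The characteristic polynomial is
  det(x·I − A) = x^3 - 10*x^2 + 25*x = x*(x - 5)^2

Eigenvalues and multiplicities (the geometric multiplicity of λ is n − rank(A − λI), which equals the number of Jordan blocks for λ):
  λ = 0: algebraic multiplicity = 1, geometric multiplicity = 1
  λ = 5: algebraic multiplicity = 2, geometric multiplicity = 1

Determining the block sizes for each eigenvalue:
  λ = 0: one block (gm = 1), so the single block has size am = 1 → block sizes [1]
  λ = 5: one block (gm = 1), so the single block has size am = 2 → block sizes [2]

Assembling the blocks gives a Jordan form
J =
  [0, 0, 0]
  [0, 5, 1]
  [0, 0, 5]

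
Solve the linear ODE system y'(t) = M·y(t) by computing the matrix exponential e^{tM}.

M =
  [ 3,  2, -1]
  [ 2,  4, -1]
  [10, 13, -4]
e^{tM} =
  [-t^2*exp(t) + 2*t*exp(t) + exp(t), -3*t^2*exp(t)/2 + 2*t*exp(t), t^2*exp(t)/2 - t*exp(t)]
  [2*t*exp(t), 3*t*exp(t) + exp(t), -t*exp(t)]
  [-2*t^2*exp(t) + 10*t*exp(t), -3*t^2*exp(t) + 13*t*exp(t), t^2*exp(t) - 5*t*exp(t) + exp(t)]

Strategy: write M = P · J · P⁻¹ where J is a Jordan canonical form, so e^{tM} = P · e^{tJ} · P⁻¹, and e^{tJ} can be computed block-by-block.

M has Jordan form
J =
  [1, 1, 0]
  [0, 1, 1]
  [0, 0, 1]
(up to reordering of blocks).

Per-block formulas:
  For a 3×3 Jordan block J_3(1): exp(t · J_3(1)) = e^(1t)·(I + t·N + (t^2/2)·N^2), where N is the 3×3 nilpotent shift.

After assembling e^{tJ} and conjugating by P, we get:

e^{tM} =
  [-t^2*exp(t) + 2*t*exp(t) + exp(t), -3*t^2*exp(t)/2 + 2*t*exp(t), t^2*exp(t)/2 - t*exp(t)]
  [2*t*exp(t), 3*t*exp(t) + exp(t), -t*exp(t)]
  [-2*t^2*exp(t) + 10*t*exp(t), -3*t^2*exp(t) + 13*t*exp(t), t^2*exp(t) - 5*t*exp(t) + exp(t)]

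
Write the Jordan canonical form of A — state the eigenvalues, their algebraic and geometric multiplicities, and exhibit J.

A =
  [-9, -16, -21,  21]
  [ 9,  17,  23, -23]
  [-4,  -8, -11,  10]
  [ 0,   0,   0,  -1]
J_3(-1) ⊕ J_1(-1)

The characteristic polynomial is
  det(x·I − A) = x^4 + 4*x^3 + 6*x^2 + 4*x + 1 = (x + 1)^4

Eigenvalues and multiplicities (the geometric multiplicity of λ is n − rank(A − λI), which equals the number of Jordan blocks for λ):
  λ = -1: algebraic multiplicity = 4, geometric multiplicity = 2

Determining the block sizes for each eigenvalue:
  λ = -1: with am = 4 and gm = 2, the partition is not yet determined (e.g. several partitions of 4 into 2 parts exist). Let N = A − (-1)·I. Computing rank(N^1) = 2, rank(N^2) = 1, rank(N^3) = 0; the number of blocks of size ≥ j is rank(N^{j−1}) − rank(N^j), giving [2, 1, 1]. So we have 1 block(s) of size 3, 1 block(s) of size 1 → block sizes [3, 1]

Assembling the blocks gives a Jordan form
J =
  [-1,  1,  0,  0]
  [ 0, -1,  1,  0]
  [ 0,  0, -1,  0]
  [ 0,  0,  0, -1]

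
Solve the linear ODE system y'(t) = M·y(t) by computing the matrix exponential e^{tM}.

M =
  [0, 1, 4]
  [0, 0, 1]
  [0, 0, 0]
e^{tM} =
  [1, t, t^2/2 + 4*t]
  [0, 1, t]
  [0, 0, 1]

Strategy: write M = P · J · P⁻¹ where J is a Jordan canonical form, so e^{tM} = P · e^{tJ} · P⁻¹, and e^{tJ} can be computed block-by-block.

M has Jordan form
J =
  [0, 1, 0]
  [0, 0, 1]
  [0, 0, 0]
(up to reordering of blocks).

Per-block formulas:
  For a 3×3 Jordan block J_3(0): exp(t · J_3(0)) = e^(0t)·(I + t·N + (t^2/2)·N^2), where N is the 3×3 nilpotent shift.

After assembling e^{tJ} and conjugating by P, we get:

e^{tM} =
  [1, t, t^2/2 + 4*t]
  [0, 1, t]
  [0, 0, 1]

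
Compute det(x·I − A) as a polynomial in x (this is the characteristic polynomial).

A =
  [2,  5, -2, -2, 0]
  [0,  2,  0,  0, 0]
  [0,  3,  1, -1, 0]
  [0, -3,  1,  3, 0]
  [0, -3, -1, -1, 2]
x^5 - 10*x^4 + 40*x^3 - 80*x^2 + 80*x - 32

Expanding det(x·I − A) (e.g. by cofactor expansion or by noting that A is similar to its Jordan form J, which has the same characteristic polynomial as A) gives
  χ_A(x) = x^5 - 10*x^4 + 40*x^3 - 80*x^2 + 80*x - 32
which factors as (x - 2)^5. The eigenvalues (with algebraic multiplicities) are λ = 2 with multiplicity 5.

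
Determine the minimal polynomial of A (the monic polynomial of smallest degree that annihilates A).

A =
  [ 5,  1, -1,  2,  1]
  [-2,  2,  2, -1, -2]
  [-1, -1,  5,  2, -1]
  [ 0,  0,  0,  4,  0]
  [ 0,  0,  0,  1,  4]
x^2 - 8*x + 16

The characteristic polynomial is χ_A(x) = (x - 4)^5, so the eigenvalues are known. The minimal polynomial is
  m_A(x) = Π_λ (x − λ)^{k_λ}
where k_λ is the size of the *largest* Jordan block for λ (equivalently, the smallest k with (A − λI)^k v = 0 for every generalised eigenvector v of λ).

  λ = 4: largest Jordan block has size 2, contributing (x − 4)^2

So m_A(x) = (x - 4)^2 = x^2 - 8*x + 16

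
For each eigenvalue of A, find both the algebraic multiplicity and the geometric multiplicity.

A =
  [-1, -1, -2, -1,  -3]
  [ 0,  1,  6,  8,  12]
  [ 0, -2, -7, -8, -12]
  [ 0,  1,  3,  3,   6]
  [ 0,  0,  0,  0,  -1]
λ = -1: alg = 5, geom = 3

Step 1 — factor the characteristic polynomial to read off the algebraic multiplicities:
  χ_A(x) = (x + 1)^5

Step 2 — compute geometric multiplicities via the rank-nullity identity g(λ) = n − rank(A − λI):
  rank(A − (-1)·I) = 2, so dim ker(A − (-1)·I) = n − 2 = 3

Summary:
  λ = -1: algebraic multiplicity = 5, geometric multiplicity = 3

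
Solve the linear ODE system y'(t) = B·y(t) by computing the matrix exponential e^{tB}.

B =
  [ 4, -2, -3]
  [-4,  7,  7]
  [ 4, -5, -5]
e^{tB} =
  [2*t*exp(2*t) + exp(2*t), t^2*exp(2*t)/2 - 2*t*exp(2*t), t^2*exp(2*t)/2 - 3*t*exp(2*t)]
  [-4*t*exp(2*t), -t^2*exp(2*t) + 5*t*exp(2*t) + exp(2*t), -t^2*exp(2*t) + 7*t*exp(2*t)]
  [4*t*exp(2*t), t^2*exp(2*t) - 5*t*exp(2*t), t^2*exp(2*t) - 7*t*exp(2*t) + exp(2*t)]

Strategy: write B = P · J · P⁻¹ where J is a Jordan canonical form, so e^{tB} = P · e^{tJ} · P⁻¹, and e^{tJ} can be computed block-by-block.

B has Jordan form
J =
  [2, 1, 0]
  [0, 2, 1]
  [0, 0, 2]
(up to reordering of blocks).

Per-block formulas:
  For a 3×3 Jordan block J_3(2): exp(t · J_3(2)) = e^(2t)·(I + t·N + (t^2/2)·N^2), where N is the 3×3 nilpotent shift.

After assembling e^{tJ} and conjugating by P, we get:

e^{tB} =
  [2*t*exp(2*t) + exp(2*t), t^2*exp(2*t)/2 - 2*t*exp(2*t), t^2*exp(2*t)/2 - 3*t*exp(2*t)]
  [-4*t*exp(2*t), -t^2*exp(2*t) + 5*t*exp(2*t) + exp(2*t), -t^2*exp(2*t) + 7*t*exp(2*t)]
  [4*t*exp(2*t), t^2*exp(2*t) - 5*t*exp(2*t), t^2*exp(2*t) - 7*t*exp(2*t) + exp(2*t)]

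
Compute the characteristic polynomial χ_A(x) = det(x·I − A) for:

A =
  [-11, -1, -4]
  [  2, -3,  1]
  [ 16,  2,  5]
x^3 + 9*x^2 + 27*x + 27

Expanding det(x·I − A) (e.g. by cofactor expansion or by noting that A is similar to its Jordan form J, which has the same characteristic polynomial as A) gives
  χ_A(x) = x^3 + 9*x^2 + 27*x + 27
which factors as (x + 3)^3. The eigenvalues (with algebraic multiplicities) are λ = -3 with multiplicity 3.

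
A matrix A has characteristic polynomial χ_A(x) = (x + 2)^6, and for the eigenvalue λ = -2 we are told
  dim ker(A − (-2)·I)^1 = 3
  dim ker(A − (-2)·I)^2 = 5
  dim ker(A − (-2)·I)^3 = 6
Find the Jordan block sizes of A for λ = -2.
Block sizes for λ = -2: [3, 2, 1]

From the dimensions of kernels of powers, the number of Jordan blocks of size at least j is d_j − d_{j−1} where d_j = dim ker(N^j) (with d_0 = 0). Computing the differences gives [3, 2, 1].
The number of blocks of size exactly k is (#blocks of size ≥ k) − (#blocks of size ≥ k + 1), so the partition is: 1 block(s) of size 1, 1 block(s) of size 2, 1 block(s) of size 3.
In nonincreasing order the block sizes are [3, 2, 1].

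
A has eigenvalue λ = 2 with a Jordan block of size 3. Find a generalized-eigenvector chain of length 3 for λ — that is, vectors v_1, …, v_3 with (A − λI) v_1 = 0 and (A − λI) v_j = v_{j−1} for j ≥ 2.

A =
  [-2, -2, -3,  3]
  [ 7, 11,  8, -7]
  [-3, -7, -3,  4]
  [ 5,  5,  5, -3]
A Jordan chain for λ = 2 of length 3:
v_1 = (1, 1, -2, 0)ᵀ
v_2 = (-1, 0, 1, 0)ᵀ
v_3 = (1, 0, 0, 1)ᵀ

Let N = A − (2)·I. We want v_3 with N^3 v_3 = 0 but N^2 v_3 ≠ 0; then v_{j-1} := N · v_j for j = 3, …, 2.

Pick v_3 = (1, 0, 0, 1)ᵀ.
Then v_2 = N · v_3 = (-1, 0, 1, 0)ᵀ.
Then v_1 = N · v_2 = (1, 1, -2, 0)ᵀ.

Sanity check: (A − (2)·I) v_1 = (0, 0, 0, 0)ᵀ = 0. ✓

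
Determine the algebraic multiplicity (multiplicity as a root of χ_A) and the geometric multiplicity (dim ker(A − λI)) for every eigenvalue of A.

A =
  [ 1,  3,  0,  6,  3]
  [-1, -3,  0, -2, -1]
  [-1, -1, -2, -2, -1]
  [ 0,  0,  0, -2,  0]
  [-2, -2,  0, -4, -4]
λ = -2: alg = 5, geom = 4

Step 1 — factor the characteristic polynomial to read off the algebraic multiplicities:
  χ_A(x) = (x + 2)^5

Step 2 — compute geometric multiplicities via the rank-nullity identity g(λ) = n − rank(A − λI):
  rank(A − (-2)·I) = 1, so dim ker(A − (-2)·I) = n − 1 = 4

Summary:
  λ = -2: algebraic multiplicity = 5, geometric multiplicity = 4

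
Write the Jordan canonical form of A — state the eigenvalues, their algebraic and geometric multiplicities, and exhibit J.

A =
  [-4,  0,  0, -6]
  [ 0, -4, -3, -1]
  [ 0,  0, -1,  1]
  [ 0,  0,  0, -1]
J_1(-4) ⊕ J_1(-4) ⊕ J_2(-1)

The characteristic polynomial is
  det(x·I − A) = x^4 + 10*x^3 + 33*x^2 + 40*x + 16 = (x + 1)^2*(x + 4)^2

Eigenvalues and multiplicities (the geometric multiplicity of λ is n − rank(A − λI), which equals the number of Jordan blocks for λ):
  λ = -4: algebraic multiplicity = 2, geometric multiplicity = 2
  λ = -1: algebraic multiplicity = 2, geometric multiplicity = 1

Determining the block sizes for each eigenvalue:
  λ = -4: gm = am = 2, so every block has size 1 → block sizes [1, 1]
  λ = -1: one block (gm = 1), so the single block has size am = 2 → block sizes [2]

Assembling the blocks gives a Jordan form
J =
  [-4,  0,  0,  0]
  [ 0, -4,  0,  0]
  [ 0,  0, -1,  1]
  [ 0,  0,  0, -1]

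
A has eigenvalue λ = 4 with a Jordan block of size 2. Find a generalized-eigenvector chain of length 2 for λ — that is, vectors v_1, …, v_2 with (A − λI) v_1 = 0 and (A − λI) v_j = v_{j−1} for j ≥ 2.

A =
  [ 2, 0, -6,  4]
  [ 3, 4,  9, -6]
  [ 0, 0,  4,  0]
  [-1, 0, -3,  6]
A Jordan chain for λ = 4 of length 2:
v_1 = (-2, 3, 0, -1)ᵀ
v_2 = (1, 0, 0, 0)ᵀ

Let N = A − (4)·I. We want v_2 with N^2 v_2 = 0 but N^1 v_2 ≠ 0; then v_{j-1} := N · v_j for j = 2, …, 2.

Pick v_2 = (1, 0, 0, 0)ᵀ.
Then v_1 = N · v_2 = (-2, 3, 0, -1)ᵀ.

Sanity check: (A − (4)·I) v_1 = (0, 0, 0, 0)ᵀ = 0. ✓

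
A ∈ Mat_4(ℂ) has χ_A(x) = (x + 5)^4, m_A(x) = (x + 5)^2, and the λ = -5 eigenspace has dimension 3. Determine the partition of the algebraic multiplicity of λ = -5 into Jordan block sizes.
Block sizes for λ = -5: [2, 1, 1]

Step 1 — from the characteristic polynomial, algebraic multiplicity of λ = -5 is 4. From dim ker(A − (-5)·I) = 3, there are exactly 3 Jordan blocks for λ = -5.
Step 2 — from the minimal polynomial, the factor (x + 5)^2 tells us the largest block for λ = -5 has size 2.
Step 3 — with total size 4, 3 blocks, and largest block 2, the block sizes (in nonincreasing order) are [2, 1, 1].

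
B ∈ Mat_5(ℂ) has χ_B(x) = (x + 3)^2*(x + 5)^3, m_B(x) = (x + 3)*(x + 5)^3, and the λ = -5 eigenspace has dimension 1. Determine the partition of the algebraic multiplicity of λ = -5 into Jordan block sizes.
Block sizes for λ = -5: [3]

Step 1 — from the characteristic polynomial, algebraic multiplicity of λ = -5 is 3. From dim ker(B − (-5)·I) = 1, there are exactly 1 Jordan blocks for λ = -5.
Step 2 — from the minimal polynomial, the factor (x + 5)^3 tells us the largest block for λ = -5 has size 3.
Step 3 — with total size 3, 1 blocks, and largest block 3, the block sizes (in nonincreasing order) are [3].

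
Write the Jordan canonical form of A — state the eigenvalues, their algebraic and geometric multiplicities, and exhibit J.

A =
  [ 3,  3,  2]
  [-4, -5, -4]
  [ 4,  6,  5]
J_2(1) ⊕ J_1(1)

The characteristic polynomial is
  det(x·I − A) = x^3 - 3*x^2 + 3*x - 1 = (x - 1)^3

Eigenvalues and multiplicities (the geometric multiplicity of λ is n − rank(A − λI), which equals the number of Jordan blocks for λ):
  λ = 1: algebraic multiplicity = 3, geometric multiplicity = 2

Determining the block sizes for each eigenvalue:
  λ = 1: 2 blocks summing to 3 forces exactly one block of size 2 and the rest size 1 → block sizes [2, 1]

Assembling the blocks gives a Jordan form
J =
  [1, 1, 0]
  [0, 1, 0]
  [0, 0, 1]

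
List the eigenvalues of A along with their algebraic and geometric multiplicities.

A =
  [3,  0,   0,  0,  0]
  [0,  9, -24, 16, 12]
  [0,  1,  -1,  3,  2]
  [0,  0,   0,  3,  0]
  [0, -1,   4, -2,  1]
λ = 3: alg = 5, geom = 3

Step 1 — factor the characteristic polynomial to read off the algebraic multiplicities:
  χ_A(x) = (x - 3)^5

Step 2 — compute geometric multiplicities via the rank-nullity identity g(λ) = n − rank(A − λI):
  rank(A − (3)·I) = 2, so dim ker(A − (3)·I) = n − 2 = 3

Summary:
  λ = 3: algebraic multiplicity = 5, geometric multiplicity = 3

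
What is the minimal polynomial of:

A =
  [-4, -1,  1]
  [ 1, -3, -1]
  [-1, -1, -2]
x^3 + 9*x^2 + 27*x + 27

The characteristic polynomial is χ_A(x) = (x + 3)^3, so the eigenvalues are known. The minimal polynomial is
  m_A(x) = Π_λ (x − λ)^{k_λ}
where k_λ is the size of the *largest* Jordan block for λ (equivalently, the smallest k with (A − λI)^k v = 0 for every generalised eigenvector v of λ).

  λ = -3: largest Jordan block has size 3, contributing (x + 3)^3

So m_A(x) = (x + 3)^3 = x^3 + 9*x^2 + 27*x + 27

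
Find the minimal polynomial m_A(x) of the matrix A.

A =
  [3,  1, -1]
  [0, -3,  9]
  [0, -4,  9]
x^3 - 9*x^2 + 27*x - 27

The characteristic polynomial is χ_A(x) = (x - 3)^3, so the eigenvalues are known. The minimal polynomial is
  m_A(x) = Π_λ (x − λ)^{k_λ}
where k_λ is the size of the *largest* Jordan block for λ (equivalently, the smallest k with (A − λI)^k v = 0 for every generalised eigenvector v of λ).

  λ = 3: largest Jordan block has size 3, contributing (x − 3)^3

So m_A(x) = (x - 3)^3 = x^3 - 9*x^2 + 27*x - 27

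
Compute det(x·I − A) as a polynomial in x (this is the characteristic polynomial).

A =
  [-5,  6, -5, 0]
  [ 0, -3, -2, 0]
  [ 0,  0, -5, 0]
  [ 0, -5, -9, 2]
x^4 + 11*x^3 + 29*x^2 - 35*x - 150

Expanding det(x·I − A) (e.g. by cofactor expansion or by noting that A is similar to its Jordan form J, which has the same characteristic polynomial as A) gives
  χ_A(x) = x^4 + 11*x^3 + 29*x^2 - 35*x - 150
which factors as (x - 2)*(x + 3)*(x + 5)^2. The eigenvalues (with algebraic multiplicities) are λ = -5 with multiplicity 2, λ = -3 with multiplicity 1, λ = 2 with multiplicity 1.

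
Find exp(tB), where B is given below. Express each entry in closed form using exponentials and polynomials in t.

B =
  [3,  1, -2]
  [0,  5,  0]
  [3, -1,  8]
e^{tB} =
  [-2*exp(6*t) + 3*exp(5*t), t*exp(5*t), -2*exp(6*t) + 2*exp(5*t)]
  [0, exp(5*t), 0]
  [3*exp(6*t) - 3*exp(5*t), -t*exp(5*t), 3*exp(6*t) - 2*exp(5*t)]

Strategy: write B = P · J · P⁻¹ where J is a Jordan canonical form, so e^{tB} = P · e^{tJ} · P⁻¹, and e^{tJ} can be computed block-by-block.

B has Jordan form
J =
  [5, 1, 0]
  [0, 5, 0]
  [0, 0, 6]
(up to reordering of blocks).

Per-block formulas:
  For a 1×1 block at λ = 6: exp(t · [6]) = [e^(6t)].
  For a 2×2 Jordan block J_2(5): exp(t · J_2(5)) = e^(5t)·(I + t·N), where N is the 2×2 nilpotent shift.

After assembling e^{tJ} and conjugating by P, we get:

e^{tB} =
  [-2*exp(6*t) + 3*exp(5*t), t*exp(5*t), -2*exp(6*t) + 2*exp(5*t)]
  [0, exp(5*t), 0]
  [3*exp(6*t) - 3*exp(5*t), -t*exp(5*t), 3*exp(6*t) - 2*exp(5*t)]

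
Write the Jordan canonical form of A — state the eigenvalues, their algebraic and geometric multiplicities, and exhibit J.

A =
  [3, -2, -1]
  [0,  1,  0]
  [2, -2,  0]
J_1(1) ⊕ J_1(1) ⊕ J_1(2)

The characteristic polynomial is
  det(x·I − A) = x^3 - 4*x^2 + 5*x - 2 = (x - 2)*(x - 1)^2

Eigenvalues and multiplicities (the geometric multiplicity of λ is n − rank(A − λI), which equals the number of Jordan blocks for λ):
  λ = 1: algebraic multiplicity = 2, geometric multiplicity = 2
  λ = 2: algebraic multiplicity = 1, geometric multiplicity = 1

Determining the block sizes for each eigenvalue:
  λ = 1: gm = am = 2, so every block has size 1 → block sizes [1, 1]
  λ = 2: one block (gm = 1), so the single block has size am = 1 → block sizes [1]

Assembling the blocks gives a Jordan form
J =
  [1, 0, 0]
  [0, 1, 0]
  [0, 0, 2]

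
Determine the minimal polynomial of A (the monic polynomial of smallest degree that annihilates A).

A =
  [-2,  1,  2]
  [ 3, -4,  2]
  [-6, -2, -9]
x^2 + 10*x + 25

The characteristic polynomial is χ_A(x) = (x + 5)^3, so the eigenvalues are known. The minimal polynomial is
  m_A(x) = Π_λ (x − λ)^{k_λ}
where k_λ is the size of the *largest* Jordan block for λ (equivalently, the smallest k with (A − λI)^k v = 0 for every generalised eigenvector v of λ).

  λ = -5: largest Jordan block has size 2, contributing (x + 5)^2

So m_A(x) = (x + 5)^2 = x^2 + 10*x + 25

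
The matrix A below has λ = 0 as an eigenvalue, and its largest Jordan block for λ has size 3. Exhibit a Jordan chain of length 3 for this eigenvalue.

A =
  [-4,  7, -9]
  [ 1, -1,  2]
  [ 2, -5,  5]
A Jordan chain for λ = 0 of length 3:
v_1 = (5, -1, -3)ᵀ
v_2 = (-4, 1, 2)ᵀ
v_3 = (1, 0, 0)ᵀ

Let N = A − (0)·I. We want v_3 with N^3 v_3 = 0 but N^2 v_3 ≠ 0; then v_{j-1} := N · v_j for j = 3, …, 2.

Pick v_3 = (1, 0, 0)ᵀ.
Then v_2 = N · v_3 = (-4, 1, 2)ᵀ.
Then v_1 = N · v_2 = (5, -1, -3)ᵀ.

Sanity check: (A − (0)·I) v_1 = (0, 0, 0)ᵀ = 0. ✓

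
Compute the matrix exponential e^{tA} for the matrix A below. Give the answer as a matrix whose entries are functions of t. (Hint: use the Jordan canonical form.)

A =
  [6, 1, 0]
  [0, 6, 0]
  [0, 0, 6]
e^{tA} =
  [exp(6*t), t*exp(6*t), 0]
  [0, exp(6*t), 0]
  [0, 0, exp(6*t)]

Strategy: write A = P · J · P⁻¹ where J is a Jordan canonical form, so e^{tA} = P · e^{tJ} · P⁻¹, and e^{tJ} can be computed block-by-block.

A has Jordan form
J =
  [6, 1, 0]
  [0, 6, 0]
  [0, 0, 6]
(up to reordering of blocks).

Per-block formulas:
  For a 2×2 Jordan block J_2(6): exp(t · J_2(6)) = e^(6t)·(I + t·N), where N is the 2×2 nilpotent shift.
  For a 1×1 block at λ = 6: exp(t · [6]) = [e^(6t)].

After assembling e^{tJ} and conjugating by P, we get:

e^{tA} =
  [exp(6*t), t*exp(6*t), 0]
  [0, exp(6*t), 0]
  [0, 0, exp(6*t)]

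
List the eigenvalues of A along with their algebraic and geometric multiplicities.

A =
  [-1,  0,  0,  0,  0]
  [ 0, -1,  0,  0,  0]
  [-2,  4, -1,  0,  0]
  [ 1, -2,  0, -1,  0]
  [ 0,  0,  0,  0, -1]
λ = -1: alg = 5, geom = 4

Step 1 — factor the characteristic polynomial to read off the algebraic multiplicities:
  χ_A(x) = (x + 1)^5

Step 2 — compute geometric multiplicities via the rank-nullity identity g(λ) = n − rank(A − λI):
  rank(A − (-1)·I) = 1, so dim ker(A − (-1)·I) = n − 1 = 4

Summary:
  λ = -1: algebraic multiplicity = 5, geometric multiplicity = 4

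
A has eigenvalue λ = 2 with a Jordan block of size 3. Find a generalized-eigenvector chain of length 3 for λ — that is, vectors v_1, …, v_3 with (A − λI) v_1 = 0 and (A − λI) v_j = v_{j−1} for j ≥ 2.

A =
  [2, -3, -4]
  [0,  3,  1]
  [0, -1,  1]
A Jordan chain for λ = 2 of length 3:
v_1 = (1, 0, 0)ᵀ
v_2 = (-3, 1, -1)ᵀ
v_3 = (0, 1, 0)ᵀ

Let N = A − (2)·I. We want v_3 with N^3 v_3 = 0 but N^2 v_3 ≠ 0; then v_{j-1} := N · v_j for j = 3, …, 2.

Pick v_3 = (0, 1, 0)ᵀ.
Then v_2 = N · v_3 = (-3, 1, -1)ᵀ.
Then v_1 = N · v_2 = (1, 0, 0)ᵀ.

Sanity check: (A − (2)·I) v_1 = (0, 0, 0)ᵀ = 0. ✓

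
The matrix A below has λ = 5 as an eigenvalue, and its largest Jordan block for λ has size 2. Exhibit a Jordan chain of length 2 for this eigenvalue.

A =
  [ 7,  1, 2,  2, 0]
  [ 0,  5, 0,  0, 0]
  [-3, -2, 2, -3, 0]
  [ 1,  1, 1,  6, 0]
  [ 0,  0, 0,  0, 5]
A Jordan chain for λ = 5 of length 2:
v_1 = (2, 0, -3, 1, 0)ᵀ
v_2 = (1, 0, 0, 0, 0)ᵀ

Let N = A − (5)·I. We want v_2 with N^2 v_2 = 0 but N^1 v_2 ≠ 0; then v_{j-1} := N · v_j for j = 2, …, 2.

Pick v_2 = (1, 0, 0, 0, 0)ᵀ.
Then v_1 = N · v_2 = (2, 0, -3, 1, 0)ᵀ.

Sanity check: (A − (5)·I) v_1 = (0, 0, 0, 0, 0)ᵀ = 0. ✓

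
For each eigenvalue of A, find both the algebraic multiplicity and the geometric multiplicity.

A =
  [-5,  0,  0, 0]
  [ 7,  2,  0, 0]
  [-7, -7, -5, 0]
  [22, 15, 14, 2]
λ = -5: alg = 2, geom = 2; λ = 2: alg = 2, geom = 1

Step 1 — factor the characteristic polynomial to read off the algebraic multiplicities:
  χ_A(x) = (x - 2)^2*(x + 5)^2

Step 2 — compute geometric multiplicities via the rank-nullity identity g(λ) = n − rank(A − λI):
  rank(A − (-5)·I) = 2, so dim ker(A − (-5)·I) = n − 2 = 2
  rank(A − (2)·I) = 3, so dim ker(A − (2)·I) = n − 3 = 1

Summary:
  λ = -5: algebraic multiplicity = 2, geometric multiplicity = 2
  λ = 2: algebraic multiplicity = 2, geometric multiplicity = 1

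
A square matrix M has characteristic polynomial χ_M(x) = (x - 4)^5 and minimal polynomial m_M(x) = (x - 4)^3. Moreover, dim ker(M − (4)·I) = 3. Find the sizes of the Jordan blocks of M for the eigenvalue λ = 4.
Block sizes for λ = 4: [3, 1, 1]

Step 1 — from the characteristic polynomial, algebraic multiplicity of λ = 4 is 5. From dim ker(M − (4)·I) = 3, there are exactly 3 Jordan blocks for λ = 4.
Step 2 — from the minimal polynomial, the factor (x − 4)^3 tells us the largest block for λ = 4 has size 3.
Step 3 — with total size 5, 3 blocks, and largest block 3, the block sizes (in nonincreasing order) are [3, 1, 1].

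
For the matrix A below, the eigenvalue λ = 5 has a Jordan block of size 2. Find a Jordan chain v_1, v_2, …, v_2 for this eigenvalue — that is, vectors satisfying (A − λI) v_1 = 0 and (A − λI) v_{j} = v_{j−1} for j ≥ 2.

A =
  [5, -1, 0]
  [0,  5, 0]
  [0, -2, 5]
A Jordan chain for λ = 5 of length 2:
v_1 = (-1, 0, -2)ᵀ
v_2 = (0, 1, 0)ᵀ

Let N = A − (5)·I. We want v_2 with N^2 v_2 = 0 but N^1 v_2 ≠ 0; then v_{j-1} := N · v_j for j = 2, …, 2.

Pick v_2 = (0, 1, 0)ᵀ.
Then v_1 = N · v_2 = (-1, 0, -2)ᵀ.

Sanity check: (A − (5)·I) v_1 = (0, 0, 0)ᵀ = 0. ✓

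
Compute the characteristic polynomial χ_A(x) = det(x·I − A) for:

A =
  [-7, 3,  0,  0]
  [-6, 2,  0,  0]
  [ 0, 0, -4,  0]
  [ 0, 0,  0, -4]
x^4 + 13*x^3 + 60*x^2 + 112*x + 64

Expanding det(x·I − A) (e.g. by cofactor expansion or by noting that A is similar to its Jordan form J, which has the same characteristic polynomial as A) gives
  χ_A(x) = x^4 + 13*x^3 + 60*x^2 + 112*x + 64
which factors as (x + 1)*(x + 4)^3. The eigenvalues (with algebraic multiplicities) are λ = -4 with multiplicity 3, λ = -1 with multiplicity 1.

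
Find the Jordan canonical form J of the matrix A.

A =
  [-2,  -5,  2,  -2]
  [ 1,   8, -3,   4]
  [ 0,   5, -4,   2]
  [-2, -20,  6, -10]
J_3(-2) ⊕ J_1(-2)

The characteristic polynomial is
  det(x·I − A) = x^4 + 8*x^3 + 24*x^2 + 32*x + 16 = (x + 2)^4

Eigenvalues and multiplicities (the geometric multiplicity of λ is n − rank(A − λI), which equals the number of Jordan blocks for λ):
  λ = -2: algebraic multiplicity = 4, geometric multiplicity = 2

Determining the block sizes for each eigenvalue:
  λ = -2: with am = 4 and gm = 2, the partition is not yet determined (e.g. several partitions of 4 into 2 parts exist). Let N = A − (-2)·I. Computing rank(N^1) = 2, rank(N^2) = 1, rank(N^3) = 0; the number of blocks of size ≥ j is rank(N^{j−1}) − rank(N^j), giving [2, 1, 1]. So we have 1 block(s) of size 3, 1 block(s) of size 1 → block sizes [3, 1]

Assembling the blocks gives a Jordan form
J =
  [-2,  1,  0,  0]
  [ 0, -2,  1,  0]
  [ 0,  0, -2,  0]
  [ 0,  0,  0, -2]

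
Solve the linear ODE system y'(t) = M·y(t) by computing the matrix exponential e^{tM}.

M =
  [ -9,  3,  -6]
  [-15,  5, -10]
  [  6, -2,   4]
e^{tM} =
  [1 - 9*t, 3*t, -6*t]
  [-15*t, 5*t + 1, -10*t]
  [6*t, -2*t, 4*t + 1]

Strategy: write M = P · J · P⁻¹ where J is a Jordan canonical form, so e^{tM} = P · e^{tJ} · P⁻¹, and e^{tJ} can be computed block-by-block.

M has Jordan form
J =
  [0, 1, 0]
  [0, 0, 0]
  [0, 0, 0]
(up to reordering of blocks).

Per-block formulas:
  For a 2×2 Jordan block J_2(0): exp(t · J_2(0)) = e^(0t)·(I + t·N), where N is the 2×2 nilpotent shift.
  For a 1×1 block at λ = 0: exp(t · [0]) = [e^(0t)].

After assembling e^{tJ} and conjugating by P, we get:

e^{tM} =
  [1 - 9*t, 3*t, -6*t]
  [-15*t, 5*t + 1, -10*t]
  [6*t, -2*t, 4*t + 1]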